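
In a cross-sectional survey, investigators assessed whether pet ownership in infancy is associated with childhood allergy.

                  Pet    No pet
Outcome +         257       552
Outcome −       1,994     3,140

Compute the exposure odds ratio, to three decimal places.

0.733

Reading the table with exposure as columns: a = 257 (Pet, case), b = 1994 (Pet, non-case), c = 552 (No pet, case), d = 3140.
OR = (a·d)/(b·c) = (257 × 3140) / (1994 × 552) = 806980 / 1100688 = 0.73316
Exposure is associated with lower odds of childhood allergy (OR = 0.73 < 1).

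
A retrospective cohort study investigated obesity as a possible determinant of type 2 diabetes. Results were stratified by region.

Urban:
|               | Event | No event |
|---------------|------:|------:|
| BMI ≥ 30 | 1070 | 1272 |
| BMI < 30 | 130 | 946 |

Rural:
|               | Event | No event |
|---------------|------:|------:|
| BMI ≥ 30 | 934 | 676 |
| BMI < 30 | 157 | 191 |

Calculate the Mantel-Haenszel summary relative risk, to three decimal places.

RR_MH = Σ(aᵢ·n₀ᵢ/nᵢ) / Σ(cᵢ·n₁ᵢ/nᵢ), with n₁ᵢ = aᵢ+bᵢ (exposed), n₀ᵢ = cᵢ+dᵢ (unexposed), nᵢ = n₁ᵢ+n₀ᵢ.
Stratum 1 (Urban): n₁ = 2342, n₀ = 1076, n = 3418; a·n₀/n = 1070·1076/3418 = 336.8403; c·n₁/n = 130·2342/3418 = 89.0755
Stratum 2 (Rural): n₁ = 1610, n₀ = 348, n = 1958; a·n₀/n = 934·348/1958 = 166.0020; c·n₁/n = 157·1610/1958 = 129.0960
RR_MH = (336.8403 + 166.0020) / (89.0755 + 129.0960) = 502.8423 / 218.1715 = 2.30480

2.305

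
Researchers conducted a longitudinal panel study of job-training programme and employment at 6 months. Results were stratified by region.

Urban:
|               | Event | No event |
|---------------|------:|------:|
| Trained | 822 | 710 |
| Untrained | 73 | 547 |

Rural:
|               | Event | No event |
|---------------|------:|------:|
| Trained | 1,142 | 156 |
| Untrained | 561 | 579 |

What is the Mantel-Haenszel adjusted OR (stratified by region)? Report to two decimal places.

OR_MH = Σ(aᵢdᵢ/nᵢ) / Σ(bᵢcᵢ/nᵢ), where nᵢ is the stratum total.
Stratum 1 (Urban): n = 2152; a·d/n = 822·547/2152 = 208.9377; b·c/n = 710·73/2152 = 24.0846
Stratum 2 (Rural): n = 2438; a·d/n = 1142·579/2438 = 271.2133; b·c/n = 156·561/2438 = 35.8966
OR_MH = (208.9377 + 271.2133) / (24.0846 + 35.8966) = 480.1510 / 59.9812 = 8.00502

8.01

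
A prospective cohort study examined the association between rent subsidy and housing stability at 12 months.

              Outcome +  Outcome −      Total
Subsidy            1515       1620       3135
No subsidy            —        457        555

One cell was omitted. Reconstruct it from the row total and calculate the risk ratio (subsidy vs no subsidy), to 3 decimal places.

2.737

The missing cell is in the unexposed row: 555 − 457 = 98.
So a = 1515, b = 1620, c = 98, d = 457.
RR = [a/(a+b)] / [c/(c+d)] = (1515/3135) / (98/555) = 0.48325/0.17658 = 2.73679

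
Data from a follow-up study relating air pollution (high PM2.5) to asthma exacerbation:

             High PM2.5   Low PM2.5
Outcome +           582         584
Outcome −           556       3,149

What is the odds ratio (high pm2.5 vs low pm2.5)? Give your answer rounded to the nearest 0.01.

Reading the table with exposure as columns: a = 582 (High PM2.5, case), b = 556 (High PM2.5, non-case), c = 584 (Low PM2.5, case), d = 3149.
OR = (a·d)/(b·c) = (582 × 3149) / (556 × 584) = 1832718 / 324704 = 5.64427
The odds of asthma exacerbation are about 5.64 times as high in the high pm2.5 group.

5.64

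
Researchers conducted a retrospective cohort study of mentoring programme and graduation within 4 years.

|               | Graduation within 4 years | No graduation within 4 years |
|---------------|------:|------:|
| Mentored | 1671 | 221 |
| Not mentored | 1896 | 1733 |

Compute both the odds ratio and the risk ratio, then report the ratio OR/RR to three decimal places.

4.088

Cells: a = 1671, b = 221, c = 1896, d = 1733.
OR = (1671·1733)/(221·1896) = 2895843/419016 = 6.91106
Risk in exposed = 1671/1892 = 0.88319; risk in unexposed = 1896/3629 = 0.52246; RR = 1.69046
OR/RR = 6.91106 / 1.69046 = 4.08828
The outcome is not rare, so the OR lies further from 1 than the RR.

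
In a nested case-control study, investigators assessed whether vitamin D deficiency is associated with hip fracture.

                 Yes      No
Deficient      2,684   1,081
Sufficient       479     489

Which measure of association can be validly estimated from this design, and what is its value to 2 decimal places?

Cells: a = 2684, b = 1081, c = 479, d = 489.
This is a nested case-control study: participants were sampled on outcome status, so risks in the source population cannot be estimated directly — relative risk is not valid here. The odds ratio is the appropriate measure.
OR = (a·d)/(b·c) = (2684 × 489) / (1081 × 479) = 1312476 / 517799 = 2.53472

2.53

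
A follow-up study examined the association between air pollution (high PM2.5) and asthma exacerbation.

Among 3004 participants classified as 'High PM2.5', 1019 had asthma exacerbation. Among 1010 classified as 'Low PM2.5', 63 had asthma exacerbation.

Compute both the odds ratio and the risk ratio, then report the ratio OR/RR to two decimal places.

From the description: a = 1019, b = 1985, c = 63, d = 947.
OR = (1019·947)/(1985·63) = 964993/125055 = 7.71655
Risk in exposed = 1019/3004 = 0.33921; risk in unexposed = 63/1010 = 0.06238; RR = 5.43820
OR/RR = 7.71655 / 5.43820 = 1.41895
The outcome is not rare, so the OR lies further from 1 than the RR.

1.42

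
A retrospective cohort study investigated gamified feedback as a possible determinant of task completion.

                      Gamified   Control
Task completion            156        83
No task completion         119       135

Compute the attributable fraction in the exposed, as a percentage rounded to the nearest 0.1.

32.9

Reading the table with exposure as columns: a = 156 (Gamified, case), b = 119 (Gamified, non-case), c = 83 (Control, case), d = 135.
Risk in exposed = 156/275 = 0.56727; risk in unexposed = 83/218 = 0.38073.
RR = 0.56727/0.38073 = 1.48995
AR% = (RR − 1)/RR × 100 = (1.48995 − 1)/1.48995 × 100 = 32.8834%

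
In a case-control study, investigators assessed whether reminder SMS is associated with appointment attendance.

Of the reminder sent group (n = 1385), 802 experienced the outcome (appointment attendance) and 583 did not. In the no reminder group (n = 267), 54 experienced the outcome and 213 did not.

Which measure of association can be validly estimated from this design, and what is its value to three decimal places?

5.426

From the description: a = 802, b = 583, c = 54, d = 213.
This is a case-control study: participants were sampled on outcome status, so risks in the source population cannot be estimated directly — relative risk is not valid here. The odds ratio is the appropriate measure.
OR = (a·d)/(b·c) = (802 × 213) / (583 × 54) = 170826 / 31482 = 5.42615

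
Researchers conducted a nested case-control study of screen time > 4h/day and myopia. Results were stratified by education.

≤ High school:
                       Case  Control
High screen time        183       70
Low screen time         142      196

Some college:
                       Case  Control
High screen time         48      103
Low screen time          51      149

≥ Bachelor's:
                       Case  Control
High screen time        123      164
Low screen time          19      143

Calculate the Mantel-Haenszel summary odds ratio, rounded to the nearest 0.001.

3.105

OR_MH = Σ(aᵢdᵢ/nᵢ) / Σ(bᵢcᵢ/nᵢ), where nᵢ is the stratum total.
Stratum 1 (≤ High school): n = 591; a·d/n = 183·196/591 = 60.6904; b·c/n = 70·142/591 = 16.8190
Stratum 2 (Some college): n = 351; a·d/n = 48·149/351 = 20.3761; b·c/n = 103·51/351 = 14.9658
Stratum 3 (≥ Bachelor's): n = 449; a·d/n = 123·143/449 = 39.1737; b·c/n = 164·19/449 = 6.9399
OR_MH = (60.6904 + 20.3761 + 39.1737) / (16.8190 + 14.9658 + 6.9399) = 120.2401 / 38.7246 = 3.10500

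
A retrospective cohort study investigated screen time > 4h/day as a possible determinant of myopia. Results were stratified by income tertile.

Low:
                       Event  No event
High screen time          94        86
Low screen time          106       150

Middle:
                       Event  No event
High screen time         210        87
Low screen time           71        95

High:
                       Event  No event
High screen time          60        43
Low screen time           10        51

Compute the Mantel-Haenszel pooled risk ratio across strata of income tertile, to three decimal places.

RR_MH = Σ(aᵢ·n₀ᵢ/nᵢ) / Σ(cᵢ·n₁ᵢ/nᵢ), with n₁ᵢ = aᵢ+bᵢ (exposed), n₀ᵢ = cᵢ+dᵢ (unexposed), nᵢ = n₁ᵢ+n₀ᵢ.
Stratum 1 (Low): n₁ = 180, n₀ = 256, n = 436; a·n₀/n = 94·256/436 = 55.1927; c·n₁/n = 106·180/436 = 43.7615
Stratum 2 (Middle): n₁ = 297, n₀ = 166, n = 463; a·n₀/n = 210·166/463 = 75.2916; c·n₁/n = 71·297/463 = 45.5443
Stratum 3 (High): n₁ = 103, n₀ = 61, n = 164; a·n₀/n = 60·61/164 = 22.3171; c·n₁/n = 10·103/164 = 6.2805
RR_MH = (55.1927 + 75.2916 + 22.3171) / (43.7615 + 45.5443 + 6.2805) = 152.8013 / 95.5862 = 1.59857

1.599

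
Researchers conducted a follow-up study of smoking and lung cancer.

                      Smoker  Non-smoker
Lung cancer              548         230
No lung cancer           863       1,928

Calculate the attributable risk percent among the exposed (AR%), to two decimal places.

72.56

Reading the table with exposure as columns: a = 548 (Smoker, case), b = 863 (Smoker, non-case), c = 230 (Non-smoker, case), d = 1928.
Risk in exposed = 548/1411 = 0.38838; risk in unexposed = 230/2158 = 0.10658.
RR = 0.38838/0.10658 = 3.64399
AR% = (RR − 1)/RR × 100 = (3.64399 − 1)/3.64399 × 100 = 72.5576%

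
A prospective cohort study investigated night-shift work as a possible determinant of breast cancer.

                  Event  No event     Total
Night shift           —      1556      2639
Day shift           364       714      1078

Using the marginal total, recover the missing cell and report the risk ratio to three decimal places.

The missing cell is in the exposed row: 2639 − 1556 = 1083.
So a = 1083, b = 1556, c = 364, d = 714.
RR = [a/(a+b)] / [c/(c+d)] = (1083/2639) / (364/1078) = 0.41038/0.33766 = 1.21536

1.215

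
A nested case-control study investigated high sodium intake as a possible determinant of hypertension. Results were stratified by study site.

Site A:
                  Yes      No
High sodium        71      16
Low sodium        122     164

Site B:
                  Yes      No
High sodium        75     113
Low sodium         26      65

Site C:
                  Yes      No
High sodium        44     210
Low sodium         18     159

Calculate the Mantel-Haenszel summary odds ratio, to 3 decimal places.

2.646

OR_MH = Σ(aᵢdᵢ/nᵢ) / Σ(bᵢcᵢ/nᵢ), where nᵢ is the stratum total.
Stratum 1 (Site A): n = 373; a·d/n = 71·164/373 = 31.2172; b·c/n = 16·122/373 = 5.2332
Stratum 2 (Site B): n = 279; a·d/n = 75·65/279 = 17.4731; b·c/n = 113·26/279 = 10.5305
Stratum 3 (Site C): n = 431; a·d/n = 44·159/431 = 16.2320; b·c/n = 210·18/431 = 8.7703
OR_MH = (31.2172 + 17.4731 + 16.2320) / (5.2332 + 10.5305 + 8.7703) = 64.9223 / 24.5340 = 2.64622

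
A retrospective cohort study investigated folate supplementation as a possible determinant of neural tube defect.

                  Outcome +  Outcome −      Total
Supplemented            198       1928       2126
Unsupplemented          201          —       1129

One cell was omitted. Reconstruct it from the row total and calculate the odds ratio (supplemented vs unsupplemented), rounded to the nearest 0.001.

0.474

The missing cell is in the unexposed row: 1129 − 201 = 928.
So a = 198, b = 1928, c = 201, d = 928.
OR = (a·d)/(b·c) = (198 × 928) / (1928 × 201) = 183744 / 387528 = 0.47414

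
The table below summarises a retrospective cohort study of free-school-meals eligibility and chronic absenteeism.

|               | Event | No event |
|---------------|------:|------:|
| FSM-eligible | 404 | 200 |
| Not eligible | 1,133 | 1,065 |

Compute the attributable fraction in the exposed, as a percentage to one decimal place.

Cells: a = 404, b = 200, c = 1133, d = 1065.
Risk in exposed = 404/604 = 0.66887; risk in unexposed = 1133/2198 = 0.51547.
RR = 0.66887/0.51547 = 1.29760
AR% = (RR − 1)/RR × 100 = (1.29760 − 1)/1.29760 × 100 = 22.9349%

22.9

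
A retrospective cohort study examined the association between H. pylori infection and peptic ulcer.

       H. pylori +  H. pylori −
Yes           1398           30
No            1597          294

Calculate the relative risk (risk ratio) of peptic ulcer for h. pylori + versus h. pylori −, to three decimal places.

Reading the table with exposure as columns: a = 1398 (H. pylori +, case), b = 1597 (H. pylori +, non-case), c = 30 (H. pylori −, case), d = 294.
Risk in exposed = 1398/2995 = 0.46678; risk in unexposed = 30/324 = 0.09259.
RR = 0.46678 / 0.09259 = 5.04120
The risk among the exposed is 5.04 times that among the unexposed.

5.041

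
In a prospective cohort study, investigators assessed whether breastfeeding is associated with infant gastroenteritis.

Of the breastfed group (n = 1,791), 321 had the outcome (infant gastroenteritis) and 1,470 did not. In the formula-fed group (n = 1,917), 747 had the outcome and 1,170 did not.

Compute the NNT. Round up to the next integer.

5

Risk in treated group = 321/1791 = 0.17923; risk in control = 747/1917 = 0.38967.
Absolute risk reduction = 0.38967 − 0.17923 = 0.21044
NNT = 1 / ARR = 1 / 0.21044 = 4.752 → round up → 5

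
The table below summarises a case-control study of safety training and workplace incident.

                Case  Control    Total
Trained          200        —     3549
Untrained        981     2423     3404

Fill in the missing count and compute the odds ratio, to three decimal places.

The missing cell is in the exposed row: 3549 − 200 = 3349.
So a = 200, b = 3349, c = 981, d = 2423.
OR = (a·d)/(b·c) = (200 × 2423) / (3349 × 981) = 484600 / 3285369 = 0.14750

0.148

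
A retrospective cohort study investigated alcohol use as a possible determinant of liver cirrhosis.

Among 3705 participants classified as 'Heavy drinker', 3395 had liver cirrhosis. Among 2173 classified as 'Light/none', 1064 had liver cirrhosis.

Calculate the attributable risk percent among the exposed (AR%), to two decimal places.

From the description: a = 3395, b = 310, c = 1064, d = 1109.
Risk in exposed = 3395/3705 = 0.91633; risk in unexposed = 1064/2173 = 0.48965.
RR = 0.91633/0.48965 = 1.87141
AR% = (RR − 1)/RR × 100 = (1.87141 − 1)/1.87141 × 100 = 46.5644%

46.56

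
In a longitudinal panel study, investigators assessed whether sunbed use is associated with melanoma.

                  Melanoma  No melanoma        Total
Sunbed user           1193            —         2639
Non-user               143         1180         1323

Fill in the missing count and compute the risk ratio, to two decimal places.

The missing cell is in the exposed row: 2639 − 1193 = 1446.
So a = 1193, b = 1446, c = 143, d = 1180.
RR = [a/(a+b)] / [c/(c+d)] = (1193/2639) / (143/1323) = 0.45207/0.10809 = 4.18239

4.18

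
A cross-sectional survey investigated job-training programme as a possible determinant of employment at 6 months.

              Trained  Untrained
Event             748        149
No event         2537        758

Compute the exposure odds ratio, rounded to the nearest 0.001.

1.500

Reading the table with exposure as columns: a = 748 (Trained, case), b = 2537 (Trained, non-case), c = 149 (Untrained, case), d = 758.
OR = (a·d)/(b·c) = (748 × 758) / (2537 × 149) = 566984 / 378013 = 1.49991
The odds of employment at 6 months are about 1.50 times as high in the trained group.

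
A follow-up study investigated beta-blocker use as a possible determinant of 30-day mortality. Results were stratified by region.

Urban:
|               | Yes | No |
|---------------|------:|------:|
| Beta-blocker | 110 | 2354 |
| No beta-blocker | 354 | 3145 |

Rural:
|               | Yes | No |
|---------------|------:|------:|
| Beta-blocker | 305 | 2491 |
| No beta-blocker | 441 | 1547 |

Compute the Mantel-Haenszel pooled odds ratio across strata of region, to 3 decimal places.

0.424

OR_MH = Σ(aᵢdᵢ/nᵢ) / Σ(bᵢcᵢ/nᵢ), where nᵢ is the stratum total.
Stratum 1 (Urban): n = 5963; a·d/n = 110·3145/5963 = 58.0161; b·c/n = 2354·354/5963 = 139.7478
Stratum 2 (Rural): n = 4784; a·d/n = 305·1547/4784 = 98.6277; b·c/n = 2491·441/4784 = 229.6260
OR_MH = (58.0161 + 98.6277) / (139.7478 + 229.6260) = 156.6438 / 369.3738 = 0.42408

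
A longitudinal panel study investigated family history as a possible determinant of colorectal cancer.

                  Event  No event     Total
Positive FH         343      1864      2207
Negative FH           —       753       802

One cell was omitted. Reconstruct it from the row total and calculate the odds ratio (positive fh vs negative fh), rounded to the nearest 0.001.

The missing cell is in the unexposed row: 802 − 753 = 49.
So a = 343, b = 1864, c = 49, d = 753.
OR = (a·d)/(b·c) = (343 × 753) / (1864 × 49) = 258279 / 91336 = 2.82779

2.828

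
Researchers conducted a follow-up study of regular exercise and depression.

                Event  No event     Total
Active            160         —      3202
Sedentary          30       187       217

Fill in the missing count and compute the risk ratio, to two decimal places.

The missing cell is in the exposed row: 3202 − 160 = 3042.
So a = 160, b = 3042, c = 30, d = 187.
RR = [a/(a+b)] / [c/(c+d)] = (160/3202) / (30/217) = 0.04997/0.13825 = 0.36144

0.36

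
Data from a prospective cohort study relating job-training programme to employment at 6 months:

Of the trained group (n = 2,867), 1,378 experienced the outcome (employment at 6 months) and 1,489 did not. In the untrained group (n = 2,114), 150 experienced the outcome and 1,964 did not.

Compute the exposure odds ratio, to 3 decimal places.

12.117

From the description: a = 1378, b = 1489, c = 150, d = 1964.
OR = (a·d)/(b·c) = (1378 × 1964) / (1489 × 150) = 2706392 / 223350 = 12.11727
The odds of employment at 6 months are about 12.12 times as high in the trained group.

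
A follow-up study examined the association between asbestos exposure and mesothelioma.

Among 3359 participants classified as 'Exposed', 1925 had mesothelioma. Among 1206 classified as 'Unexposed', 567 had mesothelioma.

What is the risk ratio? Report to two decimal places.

From the description: a = 1925, b = 1434, c = 567, d = 639.
Risk in exposed = 1925/3359 = 0.57309; risk in unexposed = 567/1206 = 0.47015.
RR = 0.57309 / 0.47015 = 1.21895
The risk among the exposed is 1.22 times that among the unexposed.

1.22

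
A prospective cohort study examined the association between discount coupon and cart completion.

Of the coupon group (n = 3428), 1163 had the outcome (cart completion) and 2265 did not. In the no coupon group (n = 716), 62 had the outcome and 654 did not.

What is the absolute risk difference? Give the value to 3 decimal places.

From the description: a = 1163, b = 2265, c = 62, d = 654.
Risk in exposed = 1163/3428 = 0.339265; risk in unexposed = 62/716 = 0.086592.
Risk difference = 0.339265 − 0.086592 = 0.252673

0.253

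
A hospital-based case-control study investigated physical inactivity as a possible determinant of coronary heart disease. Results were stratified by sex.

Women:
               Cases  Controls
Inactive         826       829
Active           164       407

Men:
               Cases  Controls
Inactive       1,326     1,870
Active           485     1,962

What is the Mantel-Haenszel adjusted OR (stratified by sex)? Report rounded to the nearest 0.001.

OR_MH = Σ(aᵢdᵢ/nᵢ) / Σ(bᵢcᵢ/nᵢ), where nᵢ is the stratum total.
Stratum 1 (Women): n = 2226; a·d/n = 826·407/2226 = 151.0252; b·c/n = 829·164/2226 = 61.0764
Stratum 2 (Men): n = 5643; a·d/n = 1326·1962/5643 = 461.0335; b·c/n = 1870·485/5643 = 160.7212
OR_MH = (151.0252 + 461.0335) / (61.0764 + 160.7212) = 612.0587 / 221.7976 = 2.75954

2.760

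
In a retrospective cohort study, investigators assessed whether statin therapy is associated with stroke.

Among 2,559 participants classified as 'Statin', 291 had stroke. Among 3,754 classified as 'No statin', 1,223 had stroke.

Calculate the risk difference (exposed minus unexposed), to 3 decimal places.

From the description: a = 291, b = 2268, c = 1223, d = 2531.
Risk in exposed = 291/2559 = 0.113716; risk in unexposed = 1223/3754 = 0.325786.
Risk difference = 0.113716 − 0.325786 = -0.212070

-0.212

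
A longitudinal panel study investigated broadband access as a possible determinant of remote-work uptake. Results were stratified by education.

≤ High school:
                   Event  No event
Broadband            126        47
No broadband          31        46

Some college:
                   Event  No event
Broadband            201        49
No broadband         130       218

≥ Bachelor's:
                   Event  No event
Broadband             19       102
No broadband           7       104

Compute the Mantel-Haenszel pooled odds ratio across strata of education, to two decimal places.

OR_MH = Σ(aᵢdᵢ/nᵢ) / Σ(bᵢcᵢ/nᵢ), where nᵢ is the stratum total.
Stratum 1 (≤ High school): n = 250; a·d/n = 126·46/250 = 23.1840; b·c/n = 47·31/250 = 5.8280
Stratum 2 (Some college): n = 598; a·d/n = 201·218/598 = 73.2742; b·c/n = 49·130/598 = 10.6522
Stratum 3 (≥ Bachelor's): n = 232; a·d/n = 19·104/232 = 8.5172; b·c/n = 102·7/232 = 3.0776
OR_MH = (23.1840 + 73.2742 + 8.5172) / (5.8280 + 10.6522 + 3.0776) = 104.9755 / 19.5578 = 5.36746

5.37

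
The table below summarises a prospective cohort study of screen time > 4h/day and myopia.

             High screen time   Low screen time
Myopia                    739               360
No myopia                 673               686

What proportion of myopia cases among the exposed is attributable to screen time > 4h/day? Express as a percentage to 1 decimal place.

34.2

Reading the table with exposure as columns: a = 739 (High screen time, case), b = 673 (High screen time, non-case), c = 360 (Low screen time, case), d = 686.
Risk in exposed = 739/1412 = 0.52337; risk in unexposed = 360/1046 = 0.34417.
RR = 0.52337/0.34417 = 1.52068
AR% = (RR − 1)/RR × 100 = (1.52068 − 1)/1.52068 × 100 = 34.2401%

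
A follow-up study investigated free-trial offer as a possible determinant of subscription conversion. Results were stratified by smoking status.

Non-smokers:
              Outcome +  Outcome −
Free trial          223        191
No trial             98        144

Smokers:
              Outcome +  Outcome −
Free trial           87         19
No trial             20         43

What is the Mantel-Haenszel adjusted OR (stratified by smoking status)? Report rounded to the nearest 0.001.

2.309

OR_MH = Σ(aᵢdᵢ/nᵢ) / Σ(bᵢcᵢ/nᵢ), where nᵢ is the stratum total.
Stratum 1 (Non-smokers): n = 656; a·d/n = 223·144/656 = 48.9512; b·c/n = 191·98/656 = 28.5335
Stratum 2 (Smokers): n = 169; a·d/n = 87·43/169 = 22.1361; b·c/n = 19·20/169 = 2.2485
OR_MH = (48.9512 + 22.1361) / (28.5335 + 2.2485) = 71.0873 / 30.7821 = 2.30938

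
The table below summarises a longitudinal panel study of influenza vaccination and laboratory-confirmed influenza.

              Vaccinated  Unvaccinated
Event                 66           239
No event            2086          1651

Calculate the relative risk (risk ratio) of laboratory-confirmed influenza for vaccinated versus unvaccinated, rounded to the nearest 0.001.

Reading the table with exposure as columns: a = 66 (Vaccinated, case), b = 2086 (Vaccinated, non-case), c = 239 (Unvaccinated, case), d = 1651.
Risk in exposed = 66/2152 = 0.03067; risk in unexposed = 239/1890 = 0.12646.
RR = 0.03067 / 0.12646 = 0.24253
The risk is 76% lower among the exposed than among the unexposed.

0.243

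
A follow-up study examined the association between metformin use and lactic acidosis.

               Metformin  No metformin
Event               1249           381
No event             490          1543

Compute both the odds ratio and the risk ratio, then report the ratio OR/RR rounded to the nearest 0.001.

2.846

Reading the table with exposure as columns: a = 1249 (Metformin, case), b = 490 (Metformin, non-case), c = 381 (No metformin, case), d = 1543.
OR = (1249·1543)/(490·381) = 1927207/186690 = 10.32303
Risk in exposed = 1249/1739 = 0.71823; risk in unexposed = 381/1924 = 0.19802; RR = 3.62696
OR/RR = 10.32303 / 3.62696 = 2.84619
The outcome is not rare, so the OR lies further from 1 than the RR.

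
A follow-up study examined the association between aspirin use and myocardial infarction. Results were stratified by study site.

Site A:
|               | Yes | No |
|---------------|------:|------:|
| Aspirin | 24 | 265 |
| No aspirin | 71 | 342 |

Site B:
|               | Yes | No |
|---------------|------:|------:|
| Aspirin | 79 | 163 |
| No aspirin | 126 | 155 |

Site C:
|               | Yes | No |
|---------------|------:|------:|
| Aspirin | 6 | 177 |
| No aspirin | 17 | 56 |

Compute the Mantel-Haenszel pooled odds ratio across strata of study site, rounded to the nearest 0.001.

0.468

OR_MH = Σ(aᵢdᵢ/nᵢ) / Σ(bᵢcᵢ/nᵢ), where nᵢ is the stratum total.
Stratum 1 (Site A): n = 702; a·d/n = 24·342/702 = 11.6923; b·c/n = 265·71/702 = 26.8020
Stratum 2 (Site B): n = 523; a·d/n = 79·155/523 = 23.4130; b·c/n = 163·126/523 = 39.2696
Stratum 3 (Site C): n = 256; a·d/n = 6·56/256 = 1.3125; b·c/n = 177·17/256 = 11.7539
OR_MH = (11.6923 + 23.4130 + 1.3125) / (26.8020 + 39.2696 + 11.7539) = 36.4178 / 77.8255 = 0.46794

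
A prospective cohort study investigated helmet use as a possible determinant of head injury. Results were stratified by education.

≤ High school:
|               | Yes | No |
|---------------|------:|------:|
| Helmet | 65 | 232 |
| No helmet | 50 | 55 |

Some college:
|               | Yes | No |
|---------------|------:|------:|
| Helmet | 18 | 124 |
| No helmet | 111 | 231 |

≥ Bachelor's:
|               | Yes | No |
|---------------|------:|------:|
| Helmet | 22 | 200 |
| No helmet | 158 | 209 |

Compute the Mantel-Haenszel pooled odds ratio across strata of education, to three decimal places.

0.228

OR_MH = Σ(aᵢdᵢ/nᵢ) / Σ(bᵢcᵢ/nᵢ), where nᵢ is the stratum total.
Stratum 1 (≤ High school): n = 402; a·d/n = 65·55/402 = 8.8930; b·c/n = 232·50/402 = 28.8557
Stratum 2 (Some college): n = 484; a·d/n = 18·231/484 = 8.5909; b·c/n = 124·111/484 = 28.4380
Stratum 3 (≥ Bachelor's): n = 589; a·d/n = 22·209/589 = 7.8065; b·c/n = 200·158/589 = 53.6503
OR_MH = (8.8930 + 8.5909 + 7.8065) / (28.8557 + 28.4380 + 53.6503) = 25.2904 / 110.9440 = 0.22796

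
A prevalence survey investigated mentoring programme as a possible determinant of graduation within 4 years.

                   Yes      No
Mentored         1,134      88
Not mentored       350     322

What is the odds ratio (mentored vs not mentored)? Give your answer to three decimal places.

11.855

Cells: a = 1134, b = 88, c = 350, d = 322.
OR = (a·d)/(b·c) = (1134 × 322) / (88 × 350) = 365148 / 30800 = 11.85545
The odds of graduation within 4 years are about 11.86 times as high in the mentored group.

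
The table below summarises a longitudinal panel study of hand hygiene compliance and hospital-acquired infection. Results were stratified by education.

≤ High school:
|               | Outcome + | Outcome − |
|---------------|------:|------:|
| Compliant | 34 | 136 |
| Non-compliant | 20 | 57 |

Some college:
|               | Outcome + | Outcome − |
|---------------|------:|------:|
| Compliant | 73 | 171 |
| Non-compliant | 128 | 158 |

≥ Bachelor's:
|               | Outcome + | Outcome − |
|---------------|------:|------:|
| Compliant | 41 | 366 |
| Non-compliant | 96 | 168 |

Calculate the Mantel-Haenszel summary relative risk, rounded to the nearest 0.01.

RR_MH = Σ(aᵢ·n₀ᵢ/nᵢ) / Σ(cᵢ·n₁ᵢ/nᵢ), with n₁ᵢ = aᵢ+bᵢ (exposed), n₀ᵢ = cᵢ+dᵢ (unexposed), nᵢ = n₁ᵢ+n₀ᵢ.
Stratum 1 (≤ High school): n₁ = 170, n₀ = 77, n = 247; a·n₀/n = 34·77/247 = 10.5992; c·n₁/n = 20·170/247 = 13.7652
Stratum 2 (Some college): n₁ = 244, n₀ = 286, n = 530; a·n₀/n = 73·286/530 = 39.3925; c·n₁/n = 128·244/530 = 58.9283
Stratum 3 (≥ Bachelor's): n₁ = 407, n₀ = 264, n = 671; a·n₀/n = 41·264/671 = 16.1311; c·n₁/n = 96·407/671 = 58.2295
RR_MH = (10.5992 + 39.3925 + 16.1311) / (13.7652 + 58.9283 + 58.2295) = 66.1228 / 130.9230 = 0.50505

0.51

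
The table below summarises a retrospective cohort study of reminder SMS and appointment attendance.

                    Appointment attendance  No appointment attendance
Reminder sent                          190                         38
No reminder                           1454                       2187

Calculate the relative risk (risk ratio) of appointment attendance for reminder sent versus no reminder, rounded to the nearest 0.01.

Cells: a = 190, b = 38, c = 1454, d = 2187.
Risk in exposed = 190/228 = 0.83333; risk in unexposed = 1454/3641 = 0.39934.
RR = 0.83333 / 0.39934 = 2.08677
The risk among the exposed is 2.09 times that among the unexposed.

2.09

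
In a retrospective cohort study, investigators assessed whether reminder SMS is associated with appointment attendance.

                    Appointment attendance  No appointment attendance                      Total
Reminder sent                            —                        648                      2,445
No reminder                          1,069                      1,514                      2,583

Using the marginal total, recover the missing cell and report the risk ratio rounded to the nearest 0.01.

1.78

The missing cell is in the exposed row: 2445 − 648 = 1797.
So a = 1797, b = 648, c = 1069, d = 1514.
RR = [a/(a+b)] / [c/(c+d)] = (1797/2445) / (1069/2583) = 0.73497/0.41386 = 1.77589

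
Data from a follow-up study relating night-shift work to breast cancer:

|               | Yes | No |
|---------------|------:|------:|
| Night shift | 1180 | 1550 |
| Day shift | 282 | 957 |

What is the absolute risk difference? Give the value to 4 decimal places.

0.2046

Cells: a = 1180, b = 1550, c = 282, d = 957.
Risk in exposed = 1180/2730 = 0.432234; risk in unexposed = 282/1239 = 0.227603.
Risk difference = 0.432234 − 0.227603 = 0.204632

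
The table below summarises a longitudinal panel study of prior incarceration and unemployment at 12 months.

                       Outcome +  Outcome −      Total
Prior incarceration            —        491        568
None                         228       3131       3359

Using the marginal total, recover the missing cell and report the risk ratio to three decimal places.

The missing cell is in the exposed row: 568 − 491 = 77.
So a = 77, b = 491, c = 228, d = 3131.
RR = [a/(a+b)] / [c/(c+d)] = (77/568) / (228/3359) = 0.13556/0.06788 = 1.99718

1.997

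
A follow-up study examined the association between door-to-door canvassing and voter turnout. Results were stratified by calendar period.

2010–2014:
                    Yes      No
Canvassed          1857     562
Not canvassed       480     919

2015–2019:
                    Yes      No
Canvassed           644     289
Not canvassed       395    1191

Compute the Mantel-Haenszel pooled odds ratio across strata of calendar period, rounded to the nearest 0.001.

6.480

OR_MH = Σ(aᵢdᵢ/nᵢ) / Σ(bᵢcᵢ/nᵢ), where nᵢ is the stratum total.
Stratum 1 (2010–2014): n = 3818; a·d/n = 1857·919/3818 = 446.9835; b·c/n = 562·480/3818 = 70.6548
Stratum 2 (2015–2019): n = 2519; a·d/n = 644·1191/2519 = 304.4875; b·c/n = 289·395/2519 = 45.3176
OR_MH = (446.9835 + 304.4875) / (70.6548 + 45.3176) = 751.4710 / 115.9724 = 6.47974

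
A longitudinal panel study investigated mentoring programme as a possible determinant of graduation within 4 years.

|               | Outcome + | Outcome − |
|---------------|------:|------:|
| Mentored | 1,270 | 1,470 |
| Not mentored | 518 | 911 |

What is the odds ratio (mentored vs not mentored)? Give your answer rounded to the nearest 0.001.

Cells: a = 1270, b = 1470, c = 518, d = 911.
OR = (a·d)/(b·c) = (1270 × 911) / (1470 × 518) = 1156970 / 761460 = 1.51941
The odds of graduation within 4 years are about 1.52 times as high in the mentored group.

1.519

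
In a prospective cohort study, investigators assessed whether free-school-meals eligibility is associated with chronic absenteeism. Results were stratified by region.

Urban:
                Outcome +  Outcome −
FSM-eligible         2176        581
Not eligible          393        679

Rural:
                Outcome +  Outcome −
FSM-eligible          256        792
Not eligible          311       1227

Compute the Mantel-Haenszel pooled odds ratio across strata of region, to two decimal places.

OR_MH = Σ(aᵢdᵢ/nᵢ) / Σ(bᵢcᵢ/nᵢ), where nᵢ is the stratum total.
Stratum 1 (Urban): n = 3829; a·d/n = 2176·679/3829 = 385.8720; b·c/n = 581·393/3829 = 59.6325
Stratum 2 (Rural): n = 2586; a·d/n = 256·1227/2586 = 121.4664; b·c/n = 792·311/2586 = 95.2483
OR_MH = (385.8720 + 121.4664) / (59.6325 + 95.2483) = 507.3384 / 154.8808 = 3.27567

3.28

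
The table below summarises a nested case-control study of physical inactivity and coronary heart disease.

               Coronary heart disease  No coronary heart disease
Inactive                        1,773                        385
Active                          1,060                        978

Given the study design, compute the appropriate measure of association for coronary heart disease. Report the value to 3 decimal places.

4.249

Cells: a = 1773, b = 385, c = 1060, d = 978.
This is a nested case-control study: participants were sampled on outcome status, so risks in the source population cannot be estimated directly — relative risk is not valid here. The odds ratio is the appropriate measure.
OR = (a·d)/(b·c) = (1773 × 978) / (385 × 1060) = 1733994 / 408100 = 4.24894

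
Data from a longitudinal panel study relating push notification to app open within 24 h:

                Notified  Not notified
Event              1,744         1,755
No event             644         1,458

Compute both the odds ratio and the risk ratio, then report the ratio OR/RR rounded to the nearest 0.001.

1.683

Reading the table with exposure as columns: a = 1744 (Notified, case), b = 644 (Notified, non-case), c = 1755 (Not notified, case), d = 1458.
OR = (1744·1458)/(644·1755) = 2542752/1130220 = 2.24978
Risk in exposed = 1744/2388 = 0.73032; risk in unexposed = 1755/3213 = 0.54622; RR = 1.33704
OR/RR = 2.24978 / 1.33704 = 1.68266
The outcome is not rare, so the OR lies further from 1 than the RR.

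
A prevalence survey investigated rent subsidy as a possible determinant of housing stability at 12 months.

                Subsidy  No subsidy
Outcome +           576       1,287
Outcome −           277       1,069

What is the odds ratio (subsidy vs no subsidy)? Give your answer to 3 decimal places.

Reading the table with exposure as columns: a = 576 (Subsidy, case), b = 277 (Subsidy, non-case), c = 1287 (No subsidy, case), d = 1069.
OR = (a·d)/(b·c) = (576 × 1069) / (277 × 1287) = 615744 / 356499 = 1.72720
The odds of housing stability at 12 months are about 1.73 times as high in the subsidy group.

1.727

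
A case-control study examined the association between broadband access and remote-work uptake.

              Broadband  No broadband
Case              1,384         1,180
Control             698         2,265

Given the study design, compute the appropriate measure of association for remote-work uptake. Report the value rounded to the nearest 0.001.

Reading the table with exposure as columns: a = 1384 (Broadband, case), b = 698 (Broadband, non-case), c = 1180 (No broadband, case), d = 2265.
This is a case-control study: participants were sampled on outcome status, so risks in the source population cannot be estimated directly — relative risk is not valid here. The odds ratio is the appropriate measure.
OR = (a·d)/(b·c) = (1384 × 2265) / (698 × 1180) = 3134760 / 823640 = 3.80598

3.806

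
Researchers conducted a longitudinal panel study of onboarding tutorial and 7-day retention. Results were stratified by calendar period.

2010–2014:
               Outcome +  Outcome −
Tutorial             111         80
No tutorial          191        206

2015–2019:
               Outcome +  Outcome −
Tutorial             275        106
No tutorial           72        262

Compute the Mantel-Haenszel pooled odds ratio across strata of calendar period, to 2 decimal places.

OR_MH = Σ(aᵢdᵢ/nᵢ) / Σ(bᵢcᵢ/nᵢ), where nᵢ is the stratum total.
Stratum 1 (2010–2014): n = 588; a·d/n = 111·206/588 = 38.8878; b·c/n = 80·191/588 = 25.9864
Stratum 2 (2015–2019): n = 715; a·d/n = 275·262/715 = 100.7692; b·c/n = 106·72/715 = 10.6741
OR_MH = (38.8878 + 100.7692) / (25.9864 + 10.6741) = 139.6570 / 36.6605 = 3.80947

3.81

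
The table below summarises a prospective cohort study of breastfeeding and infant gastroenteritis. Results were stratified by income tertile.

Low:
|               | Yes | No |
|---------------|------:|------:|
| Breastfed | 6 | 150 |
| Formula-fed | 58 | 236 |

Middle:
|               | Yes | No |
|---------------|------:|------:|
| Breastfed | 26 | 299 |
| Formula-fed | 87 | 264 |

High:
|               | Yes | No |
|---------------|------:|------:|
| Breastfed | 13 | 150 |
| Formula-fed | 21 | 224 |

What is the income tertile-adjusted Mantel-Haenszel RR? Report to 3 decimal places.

RR_MH = Σ(aᵢ·n₀ᵢ/nᵢ) / Σ(cᵢ·n₁ᵢ/nᵢ), with n₁ᵢ = aᵢ+bᵢ (exposed), n₀ᵢ = cᵢ+dᵢ (unexposed), nᵢ = n₁ᵢ+n₀ᵢ.
Stratum 1 (Low): n₁ = 156, n₀ = 294, n = 450; a·n₀/n = 6·294/450 = 3.9200; c·n₁/n = 58·156/450 = 20.1067
Stratum 2 (Middle): n₁ = 325, n₀ = 351, n = 676; a·n₀/n = 26·351/676 = 13.5000; c·n₁/n = 87·325/676 = 41.8269
Stratum 3 (High): n₁ = 163, n₀ = 245, n = 408; a·n₀/n = 13·245/408 = 7.8064; c·n₁/n = 21·163/408 = 8.3897
RR_MH = (3.9200 + 13.5000 + 7.8064) / (20.1067 + 41.8269 + 8.3897) = 25.2264 / 70.3233 = 0.35872

0.359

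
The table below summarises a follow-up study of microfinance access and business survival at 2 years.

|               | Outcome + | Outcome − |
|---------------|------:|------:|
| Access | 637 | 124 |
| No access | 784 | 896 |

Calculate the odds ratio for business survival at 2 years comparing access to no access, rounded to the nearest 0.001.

Cells: a = 637, b = 124, c = 784, d = 896.
OR = (a·d)/(b·c) = (637 × 896) / (124 × 784) = 570752 / 97216 = 5.87097
The odds of business survival at 2 years are about 5.87 times as high in the access group.

5.871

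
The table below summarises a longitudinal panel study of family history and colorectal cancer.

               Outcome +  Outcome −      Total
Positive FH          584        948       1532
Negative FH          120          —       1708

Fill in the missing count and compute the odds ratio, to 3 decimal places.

8.152

The missing cell is in the unexposed row: 1708 − 120 = 1588.
So a = 584, b = 948, c = 120, d = 1588.
OR = (a·d)/(b·c) = (584 × 1588) / (948 × 120) = 927392 / 113760 = 8.15218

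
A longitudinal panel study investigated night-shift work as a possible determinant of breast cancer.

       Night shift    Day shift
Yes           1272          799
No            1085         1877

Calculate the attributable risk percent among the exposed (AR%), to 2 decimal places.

Reading the table with exposure as columns: a = 1272 (Night shift, case), b = 1085 (Night shift, non-case), c = 799 (Day shift, case), d = 1877.
Risk in exposed = 1272/2357 = 0.53967; risk in unexposed = 799/2676 = 0.29858.
RR = 0.53967/0.29858 = 1.80745
AR% = (RR − 1)/RR × 100 = (1.80745 − 1)/1.80745 × 100 = 44.6735%

44.67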